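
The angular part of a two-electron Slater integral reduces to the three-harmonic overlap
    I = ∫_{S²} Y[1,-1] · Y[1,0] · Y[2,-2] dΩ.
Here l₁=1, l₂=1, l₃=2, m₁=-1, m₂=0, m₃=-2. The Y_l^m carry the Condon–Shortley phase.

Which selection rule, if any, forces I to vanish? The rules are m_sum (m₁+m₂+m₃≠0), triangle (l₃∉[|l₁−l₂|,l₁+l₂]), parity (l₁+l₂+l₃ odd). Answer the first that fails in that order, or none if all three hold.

m_sum

Σmᵢ = -3  ✗
l₃∈[|l₁−l₂|,l₁+l₂]=[0,2], have l₃=2
Σlᵢ = 4 ⇒ even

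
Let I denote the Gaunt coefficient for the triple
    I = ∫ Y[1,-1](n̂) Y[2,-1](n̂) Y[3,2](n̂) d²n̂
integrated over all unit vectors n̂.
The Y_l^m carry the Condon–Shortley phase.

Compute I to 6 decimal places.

0.261169

Rules hold: Σm=0, L=6 even, 1≤3≤3.
N = 3·5·7 = 105
Δ = 0!·2!·4!/7! = 1/105
Racah Σ t=0..0: t=0:+1/4 = 1/4
⇒ 3j(1 2 3; 0 0 0)² = 3/35, sgn -1
Racah Σ t=0..0: t=0:+1/12 = 1/12
⇒ 3j(1 2 3; -1 -1 2)² = 2/21, sgn -1
4πI² = N·(3j₀)²·(3jₘ)² = 6/7
I = +1·√(0.857143/4π) = 0.26116903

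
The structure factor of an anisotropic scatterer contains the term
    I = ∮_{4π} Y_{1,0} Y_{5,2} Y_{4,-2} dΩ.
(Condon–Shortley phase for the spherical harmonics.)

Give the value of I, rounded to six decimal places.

0.225034

Rules hold: Σm=0, L=10 even, 4≤4≤6.
N = 3·11·9 = 297
Δ = 2!·0!·8!/11! = 1/495
Racah Σ t=1..1: t=1:−1/576 = -1/576
⇒ 3j(1 5 4; 0 0 0)² = 5/99, sgn -1
Racah Σ t=1..1: t=1:−1/1440 = -1/1440
⇒ 3j(1 5 4; 0 2 -2)² = 7/165, sgn -1
4πI² = N·(3j₀)²·(3jₘ)² = 7/11
I = +1·√(0.636364/4π) = 0.22503380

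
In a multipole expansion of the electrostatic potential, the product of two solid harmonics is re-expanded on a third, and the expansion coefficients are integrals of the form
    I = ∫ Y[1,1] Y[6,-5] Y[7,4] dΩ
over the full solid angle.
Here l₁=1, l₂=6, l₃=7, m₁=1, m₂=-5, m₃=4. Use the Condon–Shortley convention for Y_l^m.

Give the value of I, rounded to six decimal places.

0.060604

m-sum 0 ✓  L=14 even ✓  5≤7≤7 ✓
Π(2lᵢ+1) = 3×13×15 = 585
triangle coeff Δ(1,6,7) = 1/1365
Σ_t [0,0]: t=0:+1/518400 = 1/518400
(3j)²=7/195 [(1 6 7; 0 0 0)], sign=-1
Σ_t [0,0]: t=0:+1/79833600 = 1/79833600
(3j)²=1/455 [(1 6 7; 1 -5 4)], sign=-1
⇒ 4πI² = 3/65
I = (+1)√(3/65/(4π)) = 0.06060368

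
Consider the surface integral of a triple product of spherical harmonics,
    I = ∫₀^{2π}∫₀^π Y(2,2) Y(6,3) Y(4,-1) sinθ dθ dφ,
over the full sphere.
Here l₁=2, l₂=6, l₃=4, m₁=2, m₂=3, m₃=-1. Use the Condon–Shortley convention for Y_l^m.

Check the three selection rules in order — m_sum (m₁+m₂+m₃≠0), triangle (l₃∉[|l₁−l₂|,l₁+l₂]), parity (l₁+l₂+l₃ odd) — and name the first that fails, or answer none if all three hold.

m_sum

Σmᵢ = 4  ✗
l₃∈[|l₁−l₂|,l₁+l₂]=[4,8], have l₃=4
Σlᵢ = 12 ⇒ even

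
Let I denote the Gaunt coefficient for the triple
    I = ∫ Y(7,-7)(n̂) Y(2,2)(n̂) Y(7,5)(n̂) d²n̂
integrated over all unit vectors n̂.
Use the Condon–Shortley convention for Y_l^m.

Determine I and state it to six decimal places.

Checks pass: Σm=0; 16 even; l₃=7∈[5,9].
(2·7+1)(2·2+1)(2·7+1) = 1125
Δ: 2! 12! 2! / 17! → 1/185640
sum: t=0:+1/2419200 t=1:−1/518400 t=2:+1/2419200 = -1/907200
3j²(7 2 7; 0 0 0) = Δ·Π!·Σ² = 56/3315  (sign +1)
sum: t=2:+1/1916006400 = 1/1916006400
3j²(7 2 7; -7 2 5) = Δ·Π!·Σ² = 1/340  (sign +1)
combine: 4πI² = 1125·56/3315·1/340 = 210/3757
take √, sign +1: I = 0.06669359

0.066694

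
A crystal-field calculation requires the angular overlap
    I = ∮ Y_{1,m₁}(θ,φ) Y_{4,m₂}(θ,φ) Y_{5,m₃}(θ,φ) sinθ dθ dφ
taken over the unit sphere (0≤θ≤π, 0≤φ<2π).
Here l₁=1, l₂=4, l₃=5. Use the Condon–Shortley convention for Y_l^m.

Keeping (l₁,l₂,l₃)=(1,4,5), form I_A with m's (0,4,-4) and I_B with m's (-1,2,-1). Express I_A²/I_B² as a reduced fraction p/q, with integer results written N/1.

3/2

l's match ⇒ only the (l;m) 3-j factors differ between A and B.
A: triangle coeff Δ(1,4,5) = 1/495; Σ_t [0,0]: t=0:+1/40320 = 1/40320; (3j)²=1/55 [(1 4 5; 0 4 -4)], sign=-1
B: triangle coeff Δ(1,4,5) = 1/495; Σ_t [0,0]: t=0:+1/2880 = 1/2880; (3j)²=2/165 [(1 4 5; -1 2 -1)], sign=+1
I_A²/I_B² = (1/55)/(2/165) = 3/2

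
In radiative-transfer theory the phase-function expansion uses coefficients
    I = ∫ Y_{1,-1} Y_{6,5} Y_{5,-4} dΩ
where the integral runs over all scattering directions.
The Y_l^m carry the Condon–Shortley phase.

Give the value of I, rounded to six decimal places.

m-sum 0 ✓  L=12 even ✓  5≤5≤7 ✓
Π(2lᵢ+1) = 3×13×11 = 429
triangle coeff Δ(1,6,5) = 1/858
Σ_t [1,1]: t=1:−1/14400 = -1/14400
(3j)²=6/143 [(1 6 5; 0 0 0)], sign=+1
Σ_t [2,2]: t=2:+1/725760 = 1/725760
(3j)²=5/78 [(1 6 5; -1 5 -4)], sign=-1
⇒ 4πI² = 15/13
I = (-1)√(15/13/(4π)) = -0.30301841

-0.303018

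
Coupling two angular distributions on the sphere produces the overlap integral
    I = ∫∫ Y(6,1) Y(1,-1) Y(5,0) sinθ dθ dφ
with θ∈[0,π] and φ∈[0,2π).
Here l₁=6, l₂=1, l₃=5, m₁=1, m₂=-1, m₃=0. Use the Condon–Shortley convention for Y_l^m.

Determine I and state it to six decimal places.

m-sum 0 ✓  L=12 even ✓  5≤5≤7 ✓
Π(2lᵢ+1) = 13×3×11 = 429
triangle coeff Δ(6,1,5) = 1/858
Σ_t [1,1]: t=1:−1/14400 = -1/14400
(3j)²=6/143 [(6 1 5; 0 0 0)], sign=+1
Σ_t [0,0]: t=0:+1/28800 = 1/28800
(3j)²=7/286 [(6 1 5; 1 -1 0)], sign=-1
⇒ 4πI² = 63/143
I = (-1)√(63/143/(4π)) = -0.18723944

-0.187239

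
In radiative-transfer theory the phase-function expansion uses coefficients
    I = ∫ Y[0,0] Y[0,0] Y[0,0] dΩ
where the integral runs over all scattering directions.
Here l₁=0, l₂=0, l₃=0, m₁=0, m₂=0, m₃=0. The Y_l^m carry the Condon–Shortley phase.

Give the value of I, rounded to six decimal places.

Rules hold: Σm=0, L=0 even, 0≤0≤0.
N = 1·1·1 = 1
Δ = 0!·0!·0!/1! = 1/1
Racah Σ t=0..0: t=0:+1/1 = 1/1
⇒ 3j(0 0 0; 0 0 0)² = 1/1, sgn +1
(m-triple is (0,0,0) — same symbol as above.)
4πI² = N·(3j₀)²·(3jₘ)² = 1/1
I = +1·√(1/4π) = 0.28209479

0.282095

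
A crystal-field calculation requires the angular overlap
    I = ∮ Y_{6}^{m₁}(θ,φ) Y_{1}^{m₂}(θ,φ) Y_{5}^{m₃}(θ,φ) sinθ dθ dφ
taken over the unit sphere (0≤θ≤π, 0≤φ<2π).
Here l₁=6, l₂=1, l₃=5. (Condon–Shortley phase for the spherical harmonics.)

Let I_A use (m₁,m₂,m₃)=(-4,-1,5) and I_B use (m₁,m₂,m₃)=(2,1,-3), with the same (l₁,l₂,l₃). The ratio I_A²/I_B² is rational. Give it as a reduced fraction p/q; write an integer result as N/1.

Shared (l₁,l₂,l₃)=(6,1,5): N and (l;000)² cancel in I_A²/I_B².
A: Δ = 2!·10!·0!/13! = 1/858; Racah Σ t=0..0: t=0:+1/7257600 = 1/7257600; ⇒ 3j(6 1 5; -4 -1 5)² = 1/858, sgn +1
B: Δ = 2!·10!·0!/13! = 1/858; Racah Σ t=2..2: t=2:+1/161280 = 1/161280; ⇒ 3j(6 1 5; 2 1 -3)² = 1/143, sgn +1
I_A²/I_B² = (1/858)/(1/143) = 1/6

1/6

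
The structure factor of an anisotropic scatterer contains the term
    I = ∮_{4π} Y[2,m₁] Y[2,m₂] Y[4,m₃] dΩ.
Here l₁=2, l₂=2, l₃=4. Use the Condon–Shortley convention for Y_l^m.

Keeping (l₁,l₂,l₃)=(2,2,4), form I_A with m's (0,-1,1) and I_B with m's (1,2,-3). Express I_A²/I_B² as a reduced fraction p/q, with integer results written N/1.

6/7

l's match ⇒ only the (l;m) 3-j factors differ between A and B.
A: triangle coeff Δ(2,2,4) = 1/630; Σ_t [0,0]: t=0:+1/24 = 1/24; (3j)²=1/21 [(2 2 4; 0 -1 1)], sign=-1
B: triangle coeff Δ(2,2,4) = 1/630; Σ_t [0,0]: t=0:+1/144 = 1/144; (3j)²=1/18 [(2 2 4; 1 2 -3)], sign=-1
I_A²/I_B² = (1/21)/(1/18) = 6/7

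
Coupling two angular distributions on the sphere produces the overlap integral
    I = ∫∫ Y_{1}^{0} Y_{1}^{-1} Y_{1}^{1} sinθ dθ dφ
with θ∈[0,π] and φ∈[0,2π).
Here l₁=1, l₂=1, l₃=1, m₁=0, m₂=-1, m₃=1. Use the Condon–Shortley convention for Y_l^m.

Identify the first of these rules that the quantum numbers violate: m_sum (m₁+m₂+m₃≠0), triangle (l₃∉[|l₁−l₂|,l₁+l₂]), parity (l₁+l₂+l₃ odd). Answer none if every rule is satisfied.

parity

m₁+m₂+m₃ = 0 − 1 + 1 = 0  ✓
triangle: |1−1|=0 ≤ l₃=1 ≤ 1+1=2  ✓
parity: l₁+l₂+l₃ = 3 is odd  ✗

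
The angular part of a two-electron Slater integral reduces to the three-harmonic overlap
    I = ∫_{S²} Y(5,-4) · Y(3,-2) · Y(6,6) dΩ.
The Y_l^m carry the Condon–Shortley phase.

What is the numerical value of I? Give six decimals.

Checks pass: Σm=0; 14 even; l₃=6∈[2,8].
(2·5+1)(2·3+1)(2·6+1) = 1001
Δ: 2! 8! 4! / 15! → 1/675675
sum: t=0:+1/8640 t=1:−1/2304 t=2:+1/8640 = -7/34560
3j²(5 3 6; 0 0 0) = Δ·Π!·Σ² = 7/429  (sign -1)
sum: t=1:−1/967680 = -1/967680
3j²(5 3 6; -4 -2 6) = Δ·Π!·Σ² = 3/91  (sign -1)
combine: 4πI² = 1001·7/429·3/91 = 7/13
take √, sign +1: I = 0.20700098

0.207001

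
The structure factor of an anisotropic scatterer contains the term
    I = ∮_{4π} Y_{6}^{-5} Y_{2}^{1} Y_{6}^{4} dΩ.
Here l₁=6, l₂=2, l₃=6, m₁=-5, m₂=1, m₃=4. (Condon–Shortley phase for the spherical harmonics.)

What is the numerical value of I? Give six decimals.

m-sum 0 ✓  L=14 even ✓  4≤6≤8 ✓
Π(2lᵢ+1) = 13×5×13 = 845
triangle coeff Δ(6,2,6) = 1/90090
Σ_t [0,2]: t=0:+1/69120 t=1:−1/14400 t=2:+1/69120 = -7/172800
(3j)²=14/715 [(6 2 6; 0 0 0)], sign=-1
Σ_t [1,2]: t=1:−1/7257600 t=2:+1/725760 = 1/806400
(3j)²=27/910 [(6 2 6; -5 1 4)], sign=+1
⇒ 4πI² = 27/55
I = (-1)√(27/55/(4π)) = -0.19764945

-0.197649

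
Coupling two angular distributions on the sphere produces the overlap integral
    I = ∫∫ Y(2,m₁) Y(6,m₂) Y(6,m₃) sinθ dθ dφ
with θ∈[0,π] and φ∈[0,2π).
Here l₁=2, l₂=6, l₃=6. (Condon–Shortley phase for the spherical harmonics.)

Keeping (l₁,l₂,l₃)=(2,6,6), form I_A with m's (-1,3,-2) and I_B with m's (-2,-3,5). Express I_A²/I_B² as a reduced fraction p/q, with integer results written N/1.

Same 2,6,6: normalisation and zero-m 3j drop out of the ratio.
A: Δ: 2! 2! 10! / 15! → 1/90090; sum: t=1:−1/161280 t=2:+1/60480 = 1/96768; 3j²(2 6 6; -1 3 -2) = Δ·Π!·Σ² = 15/1001  (sign +1)
B: Δ: 2! 2! 10! / 15! → 1/90090; sum: t=2:+1/1451520 = 1/1451520; 3j²(2 6 6; -2 -3 5) = Δ·Π!·Σ² = 1/91  (sign -1)
I_A²/I_B² = (15/1001)/(1/91) = 15/11

15/11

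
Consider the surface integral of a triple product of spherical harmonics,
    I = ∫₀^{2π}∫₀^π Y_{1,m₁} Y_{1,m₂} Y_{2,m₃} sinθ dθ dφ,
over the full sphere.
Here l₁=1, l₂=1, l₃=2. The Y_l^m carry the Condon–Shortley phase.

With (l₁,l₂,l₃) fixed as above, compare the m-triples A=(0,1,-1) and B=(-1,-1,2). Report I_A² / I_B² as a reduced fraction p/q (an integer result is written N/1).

1/2

Same 1,1,2: normalisation and zero-m 3j drop out of the ratio.
A: Δ: 0! 2! 2! / 5! → 1/30; sum: t=0:+1/2 = 1/2; 3j²(1 1 2; 0 1 -1) = Δ·Π!·Σ² = 1/10  (sign -1)
B: Δ: 0! 2! 2! / 5! → 1/30; sum: t=0:+1/4 = 1/4; 3j²(1 1 2; -1 -1 2) = Δ·Π!·Σ² = 1/5  (sign +1)
I_A²/I_B² = (1/10)/(1/5) = 1/2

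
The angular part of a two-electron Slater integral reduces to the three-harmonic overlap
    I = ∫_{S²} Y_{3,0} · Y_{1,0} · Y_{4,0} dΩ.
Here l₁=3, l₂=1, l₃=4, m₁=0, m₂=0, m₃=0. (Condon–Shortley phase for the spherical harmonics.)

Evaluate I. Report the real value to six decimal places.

0.246233

Checks pass: Σm=0; 8 even; l₃=4∈[2,4].
(2·3+1)(2·1+1)(2·4+1) = 189
Δ: 0! 6! 2! / 9! → 1/252
sum: t=0:+1/36 = 1/36
3j²(3 1 4; 0 0 0) = Δ·Π!·Σ² = 4/63  (sign +1)
(m-triple is (0,0,0) — same symbol as above.)
combine: 4πI² = 189·4/63·4/63 = 16/21
take √, sign +1: I = 0.24623252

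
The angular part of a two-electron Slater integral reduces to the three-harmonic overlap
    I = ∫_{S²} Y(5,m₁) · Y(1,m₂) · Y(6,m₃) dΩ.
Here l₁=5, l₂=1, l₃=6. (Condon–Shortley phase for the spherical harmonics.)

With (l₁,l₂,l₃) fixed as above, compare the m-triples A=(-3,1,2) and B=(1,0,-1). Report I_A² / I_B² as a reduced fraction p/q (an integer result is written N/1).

Shared (l₁,l₂,l₃)=(5,1,6): N and (l;000)² cancel in I_A²/I_B².
A: Δ = 0!·10!·2!/13! = 1/858; Racah Σ t=0..0: t=0:+1/161280 = 1/161280; ⇒ 3j(5 1 6; -3 1 2)² = 1/143, sgn +1
B: Δ = 0!·10!·2!/13! = 1/858; Racah Σ t=0..0: t=0:+1/17280 = 1/17280; ⇒ 3j(5 1 6; 1 0 -1)² = 35/858, sgn -1
I_A²/I_B² = (1/143)/(35/858) = 6/35

6/35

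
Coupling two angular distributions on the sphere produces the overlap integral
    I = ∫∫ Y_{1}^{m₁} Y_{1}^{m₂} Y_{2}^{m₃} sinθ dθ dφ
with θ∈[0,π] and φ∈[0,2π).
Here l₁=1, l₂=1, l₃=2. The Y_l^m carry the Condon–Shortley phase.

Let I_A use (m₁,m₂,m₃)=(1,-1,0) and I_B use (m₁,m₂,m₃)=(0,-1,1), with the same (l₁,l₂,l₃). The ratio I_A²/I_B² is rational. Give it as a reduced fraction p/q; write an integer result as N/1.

Same 1,1,2: normalisation and zero-m 3j drop out of the ratio.
A: Δ: 0! 2! 2! / 5! → 1/30; sum: t=0:+1/4 = 1/4; 3j²(1 1 2; 1 -1 0) = Δ·Π!·Σ² = 1/30  (sign +1)
B: Δ: 0! 2! 2! / 5! → 1/30; sum: t=0:+1/2 = 1/2; 3j²(1 1 2; 0 -1 1) = Δ·Π!·Σ² = 1/10  (sign -1)
I_A²/I_B² = (1/30)/(1/10) = 1/3

1/3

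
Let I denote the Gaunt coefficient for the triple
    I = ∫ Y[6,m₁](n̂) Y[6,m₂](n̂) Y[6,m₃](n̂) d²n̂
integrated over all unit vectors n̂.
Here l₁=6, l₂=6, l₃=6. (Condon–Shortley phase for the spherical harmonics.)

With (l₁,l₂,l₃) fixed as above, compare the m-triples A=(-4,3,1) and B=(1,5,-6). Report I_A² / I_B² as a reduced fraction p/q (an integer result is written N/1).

l's match ⇒ only the (l;m) 3-j factors differ between A and B.
A: triangle coeff Δ(6,6,6) = 1/325909584; Σ_t [4,6]: t=4:+1/4147200 t=5:−1/691200 t=6:+1/1244160 = -1/2488320; (3j)²=875/184756 [(6 6 6; -4 3 1)], sign=+1
B: triangle coeff Δ(6,6,6) = 1/325909584; Σ_t [5,5]: t=5:−1/62208000 = -1/62208000; (3j)²=77/8398 [(6 6 6; 1 5 -6)], sign=-1
I_A²/I_B² = (875/184756)/(77/8398) = 125/242

125/242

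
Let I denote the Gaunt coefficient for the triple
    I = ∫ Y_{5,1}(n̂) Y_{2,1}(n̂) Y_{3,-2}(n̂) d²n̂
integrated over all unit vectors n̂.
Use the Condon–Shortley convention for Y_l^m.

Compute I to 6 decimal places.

-0.117387

Rules hold: Σm=0, L=10 even, 3≤3≤7.
N = 11·5·7 = 385
Δ = 4!·6!·0!/11! = 1/2310
Racah Σ t=2..2: t=2:+1/144 = 1/144
⇒ 3j(5 2 3; 0 0 0)² = 10/231, sgn -1
Racah Σ t=3..3: t=3:−1/720 = -1/720
⇒ 3j(5 2 3; 1 1 -2)² = 4/385, sgn +1
4πI² = N·(3j₀)²·(3jₘ)² = 40/231
I = -1·√(0.17316/4π) = -0.11738675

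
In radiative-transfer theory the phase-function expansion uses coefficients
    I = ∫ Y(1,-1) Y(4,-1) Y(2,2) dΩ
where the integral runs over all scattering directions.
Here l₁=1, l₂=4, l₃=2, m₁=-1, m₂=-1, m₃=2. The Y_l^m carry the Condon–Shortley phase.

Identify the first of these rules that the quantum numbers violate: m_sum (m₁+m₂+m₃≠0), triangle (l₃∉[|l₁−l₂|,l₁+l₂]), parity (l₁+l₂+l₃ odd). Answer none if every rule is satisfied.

Σmᵢ = 0  ✓
l₃∈[|l₁−l₂|,l₁+l₂]=[3,5], have l₃=2  ✗
Σlᵢ = 7 ⇒ odd

triangle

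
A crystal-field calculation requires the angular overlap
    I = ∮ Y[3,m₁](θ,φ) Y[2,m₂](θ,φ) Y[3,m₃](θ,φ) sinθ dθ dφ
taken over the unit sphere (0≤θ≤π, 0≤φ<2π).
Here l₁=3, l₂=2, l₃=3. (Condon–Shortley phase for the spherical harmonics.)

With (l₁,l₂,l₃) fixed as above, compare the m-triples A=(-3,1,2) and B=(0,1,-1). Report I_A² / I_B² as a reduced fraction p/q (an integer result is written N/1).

Shared (l₁,l₂,l₃)=(3,2,3): N and (l;000)² cancel in I_A²/I_B².
A: Δ = 2!·4!·2!/9! = 1/3780; Racah Σ t=2..2: t=2:+1/48 = 1/48; ⇒ 3j(3 2 3; -3 1 2)² = 5/84, sgn -1
B: Δ = 2!·4!·2!/9! = 1/3780; Racah Σ t=1..2: t=1:−1/8 t=2:+1/12 = -1/24; ⇒ 3j(3 2 3; 0 1 -1)² = 1/210, sgn -1
I_A²/I_B² = (5/84)/(1/210) = 25/2

25/2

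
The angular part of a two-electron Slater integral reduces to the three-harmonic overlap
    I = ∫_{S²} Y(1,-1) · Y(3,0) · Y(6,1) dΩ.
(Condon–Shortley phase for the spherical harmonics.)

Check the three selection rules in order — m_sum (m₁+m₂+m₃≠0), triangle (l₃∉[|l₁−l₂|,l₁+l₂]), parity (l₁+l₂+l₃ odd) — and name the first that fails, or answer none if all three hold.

triangle

Σmᵢ = 0  ✓
l₃∈[|l₁−l₂|,l₁+l₂]=[2,4], have l₃=6  ✗
Σlᵢ = 10 ⇒ even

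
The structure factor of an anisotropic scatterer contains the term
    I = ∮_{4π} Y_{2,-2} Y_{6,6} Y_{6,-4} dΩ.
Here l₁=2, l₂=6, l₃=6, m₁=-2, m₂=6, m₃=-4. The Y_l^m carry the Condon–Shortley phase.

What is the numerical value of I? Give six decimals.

m-sum 0 ✓  L=14 even ✓  4≤6≤8 ✓
Π(2lᵢ+1) = 5×13×13 = 845
triangle coeff Δ(2,6,6) = 1/90090
Σ_t [0,2]: t=0:+1/69120 t=1:−1/14400 t=2:+1/69120 = -7/172800
(3j)²=14/715 [(2 6 6; 0 0 0)], sign=-1
Σ_t [2,2]: t=2:+1/14515200 = 1/14515200
(3j)²=2/455 [(2 6 6; -2 6 -4)], sign=+1
⇒ 4πI² = 4/55
I = (-1)√(4/55/(4π)) = -0.07607531

-0.076075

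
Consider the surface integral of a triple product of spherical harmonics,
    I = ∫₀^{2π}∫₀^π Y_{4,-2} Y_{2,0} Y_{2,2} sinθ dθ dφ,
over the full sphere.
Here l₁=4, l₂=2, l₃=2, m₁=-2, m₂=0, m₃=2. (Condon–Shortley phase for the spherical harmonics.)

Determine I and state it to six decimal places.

0.156078

Checks pass: Σm=0; 8 even; l₃=2∈[2,6].
(2·4+1)(2·2+1)(2·2+1) = 225
Δ: 4! 4! 0! / 9! → 1/630
sum: t=2:+1/16 = 1/16
3j²(4 2 2; 0 0 0) = Δ·Π!·Σ² = 2/35  (sign +1)
sum: t=2:+1/96 = 1/96
3j²(4 2 2; -2 0 2) = Δ·Π!·Σ² = 1/42  (sign +1)
combine: 4πI² = 225·2/35·1/42 = 15/49
take √, sign +1: I = 0.15607835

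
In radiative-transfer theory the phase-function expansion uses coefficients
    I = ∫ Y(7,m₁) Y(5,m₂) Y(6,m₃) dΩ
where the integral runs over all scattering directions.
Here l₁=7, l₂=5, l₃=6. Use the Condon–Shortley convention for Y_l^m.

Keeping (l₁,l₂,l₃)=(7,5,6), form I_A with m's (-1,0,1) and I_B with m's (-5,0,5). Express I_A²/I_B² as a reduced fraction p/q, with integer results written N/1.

l's match ⇒ only the (l;m) 3-j factors differ between A and B.
A: triangle coeff Δ(7,5,6) = 1/174594420; Σ_t [1,5]: t=1:−1/14515200 t=2:+1/414720 t=3:−1/103680 t=4:+1/165888 t=5:−1/2073600 = -17/9676800; (3j)²=85/19019 [(7 5 6; -1 0 1)], sign=+1
B: triangle coeff Δ(7,5,6) = 1/174594420; Σ_t [4,5]: t=4:+1/11612160 t=5:−1/14515200 = 1/58060800; (3j)²=55/58786 [(7 5 6; -5 0 5)], sign=-1
I_A²/I_B² = (85/19019)/(55/58786) = 578/121

578/121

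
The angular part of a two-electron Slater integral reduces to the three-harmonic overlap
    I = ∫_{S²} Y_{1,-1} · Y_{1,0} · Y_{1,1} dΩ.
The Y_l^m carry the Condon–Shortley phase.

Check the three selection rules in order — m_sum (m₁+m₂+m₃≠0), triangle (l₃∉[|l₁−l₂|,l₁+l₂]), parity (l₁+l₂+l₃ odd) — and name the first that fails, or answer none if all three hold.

Σmᵢ = 0  ✓
l₃∈[|l₁−l₂|,l₁+l₂]=[0,2], have l₃=1  ✓
Σlᵢ = 3 ⇒ odd  ✗

parity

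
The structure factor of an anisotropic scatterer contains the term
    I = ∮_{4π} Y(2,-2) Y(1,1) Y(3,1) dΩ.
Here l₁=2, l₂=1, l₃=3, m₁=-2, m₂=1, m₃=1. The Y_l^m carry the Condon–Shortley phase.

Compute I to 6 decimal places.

-0.082589

Checks pass: Σm=0; 6 even; l₃=3∈[1,3].
(2·2+1)(2·1+1)(2·3+1) = 105
Δ: 0! 4! 2! / 7! → 1/105
sum: t=0:+1/4 = 1/4
3j²(2 1 3; 0 0 0) = Δ·Π!·Σ² = 3/35  (sign -1)
sum: t=0:+1/48 = 1/48
3j²(2 1 3; -2 1 1) = Δ·Π!·Σ² = 1/105  (sign +1)
combine: 4πI² = 105·3/35·1/105 = 3/35
take √, sign -1: I = -0.08258890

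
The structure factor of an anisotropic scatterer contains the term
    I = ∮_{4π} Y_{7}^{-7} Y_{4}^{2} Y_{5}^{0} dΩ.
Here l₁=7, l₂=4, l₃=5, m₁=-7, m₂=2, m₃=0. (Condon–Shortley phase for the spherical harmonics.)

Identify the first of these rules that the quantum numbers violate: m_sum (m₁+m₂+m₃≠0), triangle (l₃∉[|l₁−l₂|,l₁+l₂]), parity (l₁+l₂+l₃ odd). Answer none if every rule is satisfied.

m₁+m₂+m₃ = -7 + 2 + 0 = -5  ✗
triangle: |7−4|=3 ≤ l₃=5 ≤ 7+4=11
parity: l₁+l₂+l₃ = 16 is even

m_sum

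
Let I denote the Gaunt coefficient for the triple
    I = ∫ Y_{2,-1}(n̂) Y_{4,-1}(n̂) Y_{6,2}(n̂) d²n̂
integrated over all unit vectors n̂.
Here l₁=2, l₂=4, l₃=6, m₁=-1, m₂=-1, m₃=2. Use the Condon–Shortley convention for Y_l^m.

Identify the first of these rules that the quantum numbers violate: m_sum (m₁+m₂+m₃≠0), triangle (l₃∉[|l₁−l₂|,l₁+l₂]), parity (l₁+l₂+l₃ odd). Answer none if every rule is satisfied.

none

m₁+m₂+m₃ = -1 − 1 + 2 = 0  ✓
triangle: |2−4|=2 ≤ l₃=6 ≤ 2+4=6  ✓
parity: l₁+l₂+l₃ = 12 is even  ✓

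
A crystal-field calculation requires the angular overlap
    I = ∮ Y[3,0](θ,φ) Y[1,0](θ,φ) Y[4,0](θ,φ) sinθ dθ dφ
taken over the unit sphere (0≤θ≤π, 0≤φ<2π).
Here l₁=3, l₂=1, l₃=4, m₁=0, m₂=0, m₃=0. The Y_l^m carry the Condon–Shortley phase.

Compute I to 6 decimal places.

0.246233

Checks pass: Σm=0; 8 even; l₃=4∈[2,4].
(2·3+1)(2·1+1)(2·4+1) = 189
Δ: 0! 6! 2! / 9! → 1/252
sum: t=0:+1/36 = 1/36
3j²(3 1 4; 0 0 0) = Δ·Π!·Σ² = 4/63  (sign +1)
(m-triple is (0,0,0) — same symbol as above.)
combine: 4πI² = 189·4/63·4/63 = 16/21
take √, sign +1: I = 0.24623252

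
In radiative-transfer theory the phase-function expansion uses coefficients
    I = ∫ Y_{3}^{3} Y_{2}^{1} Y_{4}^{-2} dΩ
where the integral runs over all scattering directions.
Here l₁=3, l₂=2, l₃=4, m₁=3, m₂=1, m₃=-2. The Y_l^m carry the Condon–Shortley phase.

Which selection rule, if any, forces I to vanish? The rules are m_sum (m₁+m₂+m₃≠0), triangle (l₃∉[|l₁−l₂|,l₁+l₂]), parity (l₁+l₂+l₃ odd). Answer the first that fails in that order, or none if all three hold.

m_sum

azimuthal sum: 3 + 1 − 2 = 2  ✗
1 ≤ 4 ≤ 5 (triangle on l)
L = 3 + 2 + 4 = 9 (odd)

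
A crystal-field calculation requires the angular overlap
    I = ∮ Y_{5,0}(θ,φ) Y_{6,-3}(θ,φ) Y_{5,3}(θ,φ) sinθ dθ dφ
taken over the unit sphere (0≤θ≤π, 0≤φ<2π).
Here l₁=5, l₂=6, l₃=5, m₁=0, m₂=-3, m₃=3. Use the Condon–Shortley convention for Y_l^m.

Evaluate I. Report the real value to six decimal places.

0.132857

Checks pass: Σm=0; 16 even; l₃=5∈[1,11].
(2·5+1)(2·6+1)(2·5+1) = 1573
Δ: 6! 4! 6! / 17! → 1/28588560
sum: t=1:−1/345600 t=2:+1/13824 t=3:−1/5184 t=4:+1/13824 t=5:−1/345600 = -7/129600
3j²(5 6 5; 0 0 0) = Δ·Π!·Σ² = 80/7293  (sign +1)
sum: t=1:−1/138240 t=2:+1/34560 t=3:−1/103680 = 1/82944
3j²(5 6 5; 0 -3 3) = Δ·Π!·Σ² = 125/9724  (sign +1)
combine: 4πI² = 1573·80/7293·125/9724 = 2500/11271
take √, sign +1: I = 0.13285682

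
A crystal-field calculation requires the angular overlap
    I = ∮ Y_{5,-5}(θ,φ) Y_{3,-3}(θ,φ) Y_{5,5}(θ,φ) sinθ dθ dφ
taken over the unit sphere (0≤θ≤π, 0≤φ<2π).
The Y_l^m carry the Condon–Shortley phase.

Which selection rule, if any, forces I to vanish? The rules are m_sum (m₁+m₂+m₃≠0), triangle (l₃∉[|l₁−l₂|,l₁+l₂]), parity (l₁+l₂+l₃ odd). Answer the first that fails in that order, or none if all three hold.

Σmᵢ = -3  ✗
l₃∈[|l₁−l₂|,l₁+l₂]=[2,8], have l₃=5
Σlᵢ = 13 ⇒ odd

m_sum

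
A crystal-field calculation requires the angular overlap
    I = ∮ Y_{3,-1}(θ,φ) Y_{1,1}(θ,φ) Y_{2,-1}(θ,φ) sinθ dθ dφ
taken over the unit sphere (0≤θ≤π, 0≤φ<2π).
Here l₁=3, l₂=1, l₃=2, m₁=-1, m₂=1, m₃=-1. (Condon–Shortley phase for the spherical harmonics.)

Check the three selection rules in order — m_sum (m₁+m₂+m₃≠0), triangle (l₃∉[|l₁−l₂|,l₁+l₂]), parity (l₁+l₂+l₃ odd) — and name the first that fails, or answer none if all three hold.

Σmᵢ = -1  ✗
l₃∈[|l₁−l₂|,l₁+l₂]=[2,4], have l₃=2
Σlᵢ = 6 ⇒ even

m_sum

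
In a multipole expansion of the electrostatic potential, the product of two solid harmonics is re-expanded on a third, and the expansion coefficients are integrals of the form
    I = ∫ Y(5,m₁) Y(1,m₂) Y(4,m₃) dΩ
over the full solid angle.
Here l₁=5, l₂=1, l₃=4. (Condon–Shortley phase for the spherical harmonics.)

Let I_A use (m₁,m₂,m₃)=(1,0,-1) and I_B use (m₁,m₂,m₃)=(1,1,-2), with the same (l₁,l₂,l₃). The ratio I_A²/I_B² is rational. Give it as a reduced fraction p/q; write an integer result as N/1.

4/1

Same 5,1,4: normalisation and zero-m 3j drop out of the ratio.
A: Δ: 2! 8! 0! / 11! → 1/495; sum: t=1:−1/720 = -1/720; 3j²(5 1 4; 1 0 -1) = Δ·Π!·Σ² = 8/165  (sign +1)
B: Δ: 2! 8! 0! / 11! → 1/495; sum: t=2:+1/2880 = 1/2880; 3j²(5 1 4; 1 1 -2) = Δ·Π!·Σ² = 2/165  (sign +1)
I_A²/I_B² = (8/165)/(2/165) = 4/1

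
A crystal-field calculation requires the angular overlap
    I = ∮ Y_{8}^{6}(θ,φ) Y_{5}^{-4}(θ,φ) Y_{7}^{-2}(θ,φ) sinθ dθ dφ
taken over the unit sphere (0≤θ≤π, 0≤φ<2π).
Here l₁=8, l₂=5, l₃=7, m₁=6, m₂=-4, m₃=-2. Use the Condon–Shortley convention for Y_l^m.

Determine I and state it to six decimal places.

-0.146782

m-sum 0 ✓  L=20 even ✓  3≤7≤13 ✓
Π(2lᵢ+1) = 17×11×15 = 2805
triangle coeff Δ(8,5,7) = 1/814773960
Σ_t [1,5]: t=1:−1/87091200 t=2:+1/4976640 t=3:−1/2073600 t=4:+1/4976640 t=5:−1/87091200 = -1/9676800
(3j)²=360/46189 [(8 5 7; 0 0 0)], sign=+1
Σ_t [0,1]: t=0:+1/348364800 t=1:−1/1045094400 = 1/522547200
(3j)²=4/323 [(8 5 7; 6 -4 -2)], sign=-1
⇒ 4πI² = 21600/79781
I = (-1)√(21600/79781/(4π)) = -0.14678180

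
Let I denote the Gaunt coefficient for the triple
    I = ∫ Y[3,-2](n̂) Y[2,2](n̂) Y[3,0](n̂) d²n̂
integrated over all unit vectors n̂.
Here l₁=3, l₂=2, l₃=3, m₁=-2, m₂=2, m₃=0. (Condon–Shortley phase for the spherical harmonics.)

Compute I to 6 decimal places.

-0.188063

m-sum 0 ✓  L=8 even ✓  1≤3≤5 ✓
Π(2lᵢ+1) = 7×5×7 = 245
triangle coeff Δ(3,2,3) = 1/3780
Σ_t [0,2]: t=0:+1/24 t=1:−1/4 t=2:+1/24 = -1/6
(3j)²=4/105 [(3 2 3; 0 0 0)], sign=+1
Σ_t [2,2]: t=2:+1/24 = 1/24
(3j)²=1/21 [(3 2 3; -2 2 0)], sign=-1
⇒ 4πI² = 4/9
I = (-1)√(4/9/(4π)) = -0.18806319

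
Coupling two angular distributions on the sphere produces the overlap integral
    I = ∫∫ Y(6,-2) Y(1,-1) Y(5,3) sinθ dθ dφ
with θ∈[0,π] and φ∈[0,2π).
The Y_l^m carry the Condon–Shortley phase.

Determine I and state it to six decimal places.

Checks pass: Σm=0; 12 even; l₃=5∈[5,7].
(2·6+1)(2·1+1)(2·5+1) = 429
Δ: 2! 10! 0! / 13! → 1/858
sum: t=1:−1/14400 = -1/14400
3j²(6 1 5; 0 0 0) = Δ·Π!·Σ² = 6/143  (sign +1)
sum: t=0:+1/161280 = 1/161280
3j²(6 1 5; -2 -1 3) = Δ·Π!·Σ² = 1/143  (sign +1)
combine: 4πI² = 429·6/143·1/143 = 18/143
take √, sign +1: I = 0.10008369

0.100084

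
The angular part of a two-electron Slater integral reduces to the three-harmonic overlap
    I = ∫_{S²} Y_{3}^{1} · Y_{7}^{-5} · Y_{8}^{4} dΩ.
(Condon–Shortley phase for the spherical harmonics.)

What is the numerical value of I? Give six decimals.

Rules hold: Σm=0, L=18 even, 4≤8≤10.
N = 7·15·17 = 1785
Δ = 2!·4!·12!/19! = 1/5290740
Racah Σ t=0..2: t=0:+1/7257600 t=1:−1/2073600 t=2:+1/7257600 = -1/4838400
⇒ 3j(3 7 8; 0 0 0)² = 252/20995, sgn -1
Racah Σ t=0..2: t=0:+1/58060800 t=1:−1/239500800 t=2:+1/22992076800 = 43/3284582400
⇒ 3j(3 7 8; 1 -5 4)² = 12943/755820, sgn +1
4πI² = N·(3j₀)²·(3jₘ)² = 1902621/5185765
I = -1·√(0.366893/4π) = -0.17086960

-0.170870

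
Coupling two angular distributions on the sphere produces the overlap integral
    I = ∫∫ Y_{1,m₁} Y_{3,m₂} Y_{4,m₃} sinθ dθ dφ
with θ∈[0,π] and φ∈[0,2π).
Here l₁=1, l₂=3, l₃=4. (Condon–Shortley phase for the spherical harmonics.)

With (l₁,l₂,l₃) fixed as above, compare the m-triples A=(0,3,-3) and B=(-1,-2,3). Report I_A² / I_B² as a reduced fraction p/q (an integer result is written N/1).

l's match ⇒ only the (l;m) 3-j factors differ between A and B.
A: triangle coeff Δ(1,3,4) = 1/252; Σ_t [0,0]: t=0:+1/720 = 1/720; (3j)²=1/36 [(1 3 4; 0 3 -3)], sign=-1
B: triangle coeff Δ(1,3,4) = 1/252; Σ_t [0,0]: t=0:+1/240 = 1/240; (3j)²=1/12 [(1 3 4; -1 -2 3)], sign=-1
I_A²/I_B² = (1/36)/(1/12) = 1/3

1/3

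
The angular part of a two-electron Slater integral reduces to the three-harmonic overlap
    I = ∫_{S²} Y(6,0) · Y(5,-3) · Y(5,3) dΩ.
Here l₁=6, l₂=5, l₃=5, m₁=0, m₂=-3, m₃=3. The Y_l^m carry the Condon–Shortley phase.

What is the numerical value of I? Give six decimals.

0.088978

m-sum 0 ✓  L=16 even ✓  1≤5≤11 ✓
Π(2lᵢ+1) = 13×11×11 = 1573
triangle coeff Δ(6,5,5) = 1/28588560
Σ_t [1,5]: t=1:−1/345600 t=2:+1/13824 t=3:−1/5184 t=4:+1/13824 t=5:−1/345600 = -7/129600
(3j)²=80/7293 [(6 5 5; 0 0 0)], sign=+1
Σ_t [0,2]: t=0:+1/2073600 t=1:−1/86400 t=2:+1/55296 = 29/4147200
(3j)²=841/145860 [(6 5 5; 0 -3 3)], sign=+1
⇒ 4πI² = 3364/33813
I = (+1)√(3364/33813/(4π)) = 0.08897771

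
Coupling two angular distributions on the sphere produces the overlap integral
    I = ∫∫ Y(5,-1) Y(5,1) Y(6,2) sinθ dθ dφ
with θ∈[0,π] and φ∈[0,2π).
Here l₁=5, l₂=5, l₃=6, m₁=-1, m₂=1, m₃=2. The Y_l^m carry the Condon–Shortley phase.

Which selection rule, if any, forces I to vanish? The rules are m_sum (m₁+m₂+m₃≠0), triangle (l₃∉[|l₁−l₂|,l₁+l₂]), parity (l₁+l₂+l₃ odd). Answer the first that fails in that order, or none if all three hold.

Σmᵢ = 2  ✗
l₃∈[|l₁−l₂|,l₁+l₂]=[0,10], have l₃=6
Σlᵢ = 16 ⇒ even

m_sum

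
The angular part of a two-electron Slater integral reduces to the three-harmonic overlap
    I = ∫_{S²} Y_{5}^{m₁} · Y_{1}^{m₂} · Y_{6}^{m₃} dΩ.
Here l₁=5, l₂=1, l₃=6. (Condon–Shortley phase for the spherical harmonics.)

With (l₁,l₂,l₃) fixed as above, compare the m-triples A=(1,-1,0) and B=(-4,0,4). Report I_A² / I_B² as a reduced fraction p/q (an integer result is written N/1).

3/4

Shared (l₁,l₂,l₃)=(5,1,6): N and (l;000)² cancel in I_A²/I_B².
A: Δ = 0!·10!·2!/13! = 1/858; Racah Σ t=0..0: t=0:+1/34560 = 1/34560; ⇒ 3j(5 1 6; 1 -1 0)² = 5/286, sgn +1
B: Δ = 0!·10!·2!/13! = 1/858; Racah Σ t=0..0: t=0:+1/362880 = 1/362880; ⇒ 3j(5 1 6; -4 0 4)² = 10/429, sgn +1
I_A²/I_B² = (5/286)/(10/429) = 3/4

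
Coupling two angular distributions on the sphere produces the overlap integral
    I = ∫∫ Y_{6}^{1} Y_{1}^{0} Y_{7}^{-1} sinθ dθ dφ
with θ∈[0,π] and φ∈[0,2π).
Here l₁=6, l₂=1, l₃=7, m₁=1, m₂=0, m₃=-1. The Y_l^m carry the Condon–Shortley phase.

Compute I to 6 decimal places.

-0.242415

m-sum 0 ✓  L=14 even ✓  5≤7≤7 ✓
Π(2lᵢ+1) = 13×3×15 = 585
triangle coeff Δ(6,1,7) = 1/1365
Σ_t [0,0]: t=0:+1/518400 = 1/518400
(3j)²=7/195 [(6 1 7; 0 0 0)], sign=-1
Σ_t [0,0]: t=0:+1/604800 = 1/604800
(3j)²=16/455 [(6 1 7; 1 0 -1)], sign=+1
⇒ 4πI² = 48/65
I = (-1)√(48/65/(4π)) = -0.24241473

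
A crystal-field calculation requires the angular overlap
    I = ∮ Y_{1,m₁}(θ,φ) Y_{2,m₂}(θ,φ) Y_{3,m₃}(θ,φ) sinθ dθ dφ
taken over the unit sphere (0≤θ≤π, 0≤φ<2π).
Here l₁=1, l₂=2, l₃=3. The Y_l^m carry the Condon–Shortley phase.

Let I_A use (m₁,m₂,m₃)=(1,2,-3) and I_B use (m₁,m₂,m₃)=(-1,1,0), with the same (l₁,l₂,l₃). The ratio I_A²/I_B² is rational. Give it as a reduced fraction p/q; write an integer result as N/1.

Shared (l₁,l₂,l₃)=(1,2,3): N and (l;000)² cancel in I_A²/I_B².
A: Δ = 0!·2!·4!/7! = 1/105; Racah Σ t=0..0: t=0:+1/48 = 1/48; ⇒ 3j(1 2 3; 1 2 -3)² = 1/7, sgn +1
B: Δ = 0!·2!·4!/7! = 1/105; Racah Σ t=0..0: t=0:+1/12 = 1/12; ⇒ 3j(1 2 3; -1 1 0)² = 1/35, sgn -1
I_A²/I_B² = (1/7)/(1/35) = 5/1

5/1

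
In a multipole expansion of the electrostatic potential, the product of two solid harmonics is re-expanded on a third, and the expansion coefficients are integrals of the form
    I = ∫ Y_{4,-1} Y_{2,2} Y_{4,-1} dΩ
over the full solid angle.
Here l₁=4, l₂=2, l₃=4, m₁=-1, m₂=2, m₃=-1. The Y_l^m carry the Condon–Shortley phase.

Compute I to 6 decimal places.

0.200662

Checks pass: Σm=0; 10 even; l₃=4∈[2,6].
(2·4+1)(2·2+1)(2·4+1) = 405
Δ: 2! 6! 2! / 11! → 1/13860
sum: t=0:+1/192 t=1:−1/36 t=2:+1/192 = -5/288
3j²(4 2 4; 0 0 0) = Δ·Π!·Σ² = 20/693  (sign -1)
sum: t=2:+1/144 = 1/144
3j²(4 2 4; -1 2 -1) = Δ·Π!·Σ² = 10/231  (sign -1)
combine: 4πI² = 405·20/693·10/231 = 3000/5929
take √, sign +1: I = 0.20066192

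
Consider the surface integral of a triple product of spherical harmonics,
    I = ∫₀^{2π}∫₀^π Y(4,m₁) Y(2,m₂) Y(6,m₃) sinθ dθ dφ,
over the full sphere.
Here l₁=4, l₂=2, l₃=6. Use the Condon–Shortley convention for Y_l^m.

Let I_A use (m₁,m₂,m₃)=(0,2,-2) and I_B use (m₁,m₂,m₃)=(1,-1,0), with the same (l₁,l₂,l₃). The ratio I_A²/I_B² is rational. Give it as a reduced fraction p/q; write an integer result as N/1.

Same 4,2,6: normalisation and zero-m 3j drop out of the ratio.
A: Δ: 0! 8! 4! / 13! → 1/6435; sum: t=0:+1/13824 = 1/13824; 3j²(4 2 6; 0 2 -2) = Δ·Π!·Σ² = 14/1287  (sign +1)
B: Δ: 0! 8! 4! / 13! → 1/6435; sum: t=0:+1/4320 = 1/4320; 3j²(4 2 6; 1 -1 0) = Δ·Π!·Σ² = 8/429  (sign +1)
I_A²/I_B² = (14/1287)/(8/429) = 7/12

7/12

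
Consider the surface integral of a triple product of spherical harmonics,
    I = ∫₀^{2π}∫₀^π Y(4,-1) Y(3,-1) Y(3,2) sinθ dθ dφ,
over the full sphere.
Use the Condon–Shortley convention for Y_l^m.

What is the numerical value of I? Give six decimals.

m-sum 0 ✓  L=10 even ✓  1≤3≤7 ✓
Π(2lᵢ+1) = 9×7×7 = 441
triangle coeff Δ(4,3,3) = 1/34650
Σ_t [1,3]: t=1:−1/72 t=2:+1/16 t=3:−1/72 = 5/144
(3j)²=2/77 [(4 3 3; 0 0 0)], sign=-1
Σ_t [1,2]: t=1:−1/144 t=2:+1/48 = 1/72
(3j)²=16/693 [(4 3 3; -1 -1 2)], sign=-1
⇒ 4πI² = 32/121
I = (+1)√(32/121/(4π)) = 0.14506992

0.145070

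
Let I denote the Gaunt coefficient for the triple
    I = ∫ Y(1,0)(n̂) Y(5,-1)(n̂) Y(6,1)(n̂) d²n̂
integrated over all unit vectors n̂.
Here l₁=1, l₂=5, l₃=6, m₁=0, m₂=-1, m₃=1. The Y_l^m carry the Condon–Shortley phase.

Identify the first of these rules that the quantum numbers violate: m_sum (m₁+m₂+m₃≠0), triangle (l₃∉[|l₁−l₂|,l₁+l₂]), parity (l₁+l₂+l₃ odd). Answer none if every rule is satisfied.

none

azimuthal sum: 0 − 1 + 1 = 0  ✓
4 ≤ 6 ≤ 6 (triangle on l)  ✓
L = 1 + 5 + 6 = 12 (even)  ✓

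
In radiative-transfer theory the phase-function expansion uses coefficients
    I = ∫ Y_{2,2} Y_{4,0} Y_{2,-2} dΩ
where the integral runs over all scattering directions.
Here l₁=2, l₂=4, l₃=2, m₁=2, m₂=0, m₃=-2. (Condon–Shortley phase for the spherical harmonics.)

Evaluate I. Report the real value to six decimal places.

0.040299

Checks pass: Σm=0; 8 even; l₃=2∈[2,6].
(2·2+1)(2·4+1)(2·2+1) = 225
Δ: 4! 0! 4! / 9! → 1/630
sum: t=2:+1/16 = 1/16
3j²(2 4 2; 0 0 0) = Δ·Π!·Σ² = 2/35  (sign +1)
sum: t=0:+1/576 = 1/576
3j²(2 4 2; 2 0 -2) = Δ·Π!·Σ² = 1/630  (sign +1)
combine: 4πI² = 225·2/35·1/630 = 1/49
take √, sign +1: I = 0.04029926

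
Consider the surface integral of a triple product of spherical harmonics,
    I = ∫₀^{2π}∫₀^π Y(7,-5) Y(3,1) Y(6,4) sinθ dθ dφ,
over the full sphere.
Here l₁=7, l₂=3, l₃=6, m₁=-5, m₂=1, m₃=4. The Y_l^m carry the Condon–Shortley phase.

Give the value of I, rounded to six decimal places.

Rules hold: Σm=0, L=16 even, 4≤6≤10.
N = 15·7·13 = 1365
Δ = 4!·10!·2!/17! = 1/2042040
Racah Σ t=1..3: t=1:−1/207360 t=2:+1/57600 t=3:−1/207360 = 1/129600
⇒ 3j(7 3 6; 0 0 0)² = 168/12155, sgn +1
Racah Σ t=2..4: t=2:+1/29030400 t=3:−1/2177280 t=4:+1/3870720 = -29/174182400
⇒ 3j(7 3 6; -5 1 4)² = 841/185640, sgn -1
4πI² = N·(3j₀)²·(3jₘ)² = 17661/206635
I = -1·√(0.0854695/4π) = -0.08247091

-0.082471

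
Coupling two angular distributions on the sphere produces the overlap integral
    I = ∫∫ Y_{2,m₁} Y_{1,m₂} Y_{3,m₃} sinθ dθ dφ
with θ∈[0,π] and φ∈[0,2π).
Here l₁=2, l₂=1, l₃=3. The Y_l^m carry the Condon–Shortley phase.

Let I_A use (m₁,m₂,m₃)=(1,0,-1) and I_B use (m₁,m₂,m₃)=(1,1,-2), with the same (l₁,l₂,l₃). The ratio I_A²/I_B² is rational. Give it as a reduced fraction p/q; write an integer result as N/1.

4/5

l's match ⇒ only the (l;m) 3-j factors differ between A and B.
A: triangle coeff Δ(2,1,3) = 1/105; Σ_t [0,0]: t=0:+1/6 = 1/6; (3j)²=8/105 [(2 1 3; 1 0 -1)], sign=+1
B: triangle coeff Δ(2,1,3) = 1/105; Σ_t [0,0]: t=0:+1/12 = 1/12; (3j)²=2/21 [(2 1 3; 1 1 -2)], sign=-1
I_A²/I_B² = (8/105)/(2/21) = 4/5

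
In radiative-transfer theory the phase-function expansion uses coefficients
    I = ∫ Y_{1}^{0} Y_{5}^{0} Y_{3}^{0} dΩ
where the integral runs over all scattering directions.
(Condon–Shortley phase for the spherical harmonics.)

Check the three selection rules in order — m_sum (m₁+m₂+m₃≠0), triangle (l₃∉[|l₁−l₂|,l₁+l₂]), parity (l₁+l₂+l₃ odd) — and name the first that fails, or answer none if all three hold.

triangle

Σmᵢ = 0  ✓
l₃∈[|l₁−l₂|,l₁+l₂]=[4,6], have l₃=3  ✗
Σlᵢ = 9 ⇒ odd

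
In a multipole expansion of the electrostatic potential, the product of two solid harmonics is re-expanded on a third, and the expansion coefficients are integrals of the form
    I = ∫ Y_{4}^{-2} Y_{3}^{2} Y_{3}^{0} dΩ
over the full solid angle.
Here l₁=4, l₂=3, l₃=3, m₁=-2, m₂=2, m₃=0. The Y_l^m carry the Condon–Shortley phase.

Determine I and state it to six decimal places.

-0.044418

Checks pass: Σm=0; 10 even; l₃=3∈[1,7].
(2·4+1)(2·3+1)(2·3+1) = 441
Δ: 4! 4! 2! / 11! → 1/34650
sum: t=1:−1/72 t=2:+1/16 t=3:−1/72 = 5/144
3j²(4 3 3; 0 0 0) = Δ·Π!·Σ² = 2/77  (sign -1)
sum: t=3:−1/72 t=4:+1/96 = -1/288
3j²(4 3 3; -2 2 0) = Δ·Π!·Σ² = 1/462  (sign +1)
combine: 4πI² = 441·2/77·1/462 = 3/121
take √, sign -1: I = -0.04441841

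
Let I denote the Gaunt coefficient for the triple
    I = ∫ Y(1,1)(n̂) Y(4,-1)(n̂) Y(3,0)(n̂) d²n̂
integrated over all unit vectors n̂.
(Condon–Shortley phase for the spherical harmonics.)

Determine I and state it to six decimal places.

-0.194664

m-sum 0 ✓  L=8 even ✓  3≤3≤5 ✓
Π(2lᵢ+1) = 3×9×7 = 189
triangle coeff Δ(1,4,3) = 1/252
Σ_t [1,1]: t=1:−1/36 = -1/36
(3j)²=4/63 [(1 4 3; 0 0 0)], sign=+1
Σ_t [0,0]: t=0:+1/72 = 1/72
(3j)²=5/126 [(1 4 3; 1 -1 0)], sign=-1
⇒ 4πI² = 10/21
I = (-1)√(10/21/(4π)) = -0.19466390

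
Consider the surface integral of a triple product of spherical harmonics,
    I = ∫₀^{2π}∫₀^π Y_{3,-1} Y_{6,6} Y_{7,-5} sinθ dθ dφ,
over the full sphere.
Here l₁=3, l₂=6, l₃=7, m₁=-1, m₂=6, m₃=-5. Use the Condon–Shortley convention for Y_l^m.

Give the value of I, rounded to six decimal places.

0.138620

Rules hold: Σm=0, L=16 even, 3≤7≤9.
N = 7·13·15 = 1365
Δ = 2!·4!·10!/17! = 1/2042040
Racah Σ t=0..2: t=0:+1/207360 t=1:−1/57600 t=2:+1/207360 = -1/129600
⇒ 3j(3 6 7; 0 0 0)² = 168/12155, sgn +1
Racah Σ t=2..2: t=2:+1/29030400 = 1/29030400
⇒ 3j(3 6 7; -1 6 -5)² = 99/7735, sgn +1
4πI² = N·(3j₀)²·(3jₘ)² = 4536/18785
I = +1·√(0.241469/4π) = 0.13862003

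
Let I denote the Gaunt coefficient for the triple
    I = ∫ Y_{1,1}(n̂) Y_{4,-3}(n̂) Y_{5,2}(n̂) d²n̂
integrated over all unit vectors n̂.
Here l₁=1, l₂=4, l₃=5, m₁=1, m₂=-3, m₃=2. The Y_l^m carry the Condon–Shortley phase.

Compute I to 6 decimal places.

0.085055

m-sum 0 ✓  L=10 even ✓  3≤5≤5 ✓
Π(2lᵢ+1) = 3×9×11 = 297
triangle coeff Δ(1,4,5) = 1/495
Σ_t [0,0]: t=0:+1/576 = 1/576
(3j)²=5/99 [(1 4 5; 0 0 0)], sign=-1
Σ_t [0,0]: t=0:+1/10080 = 1/10080
(3j)²=1/165 [(1 4 5; 1 -3 2)], sign=-1
⇒ 4πI² = 1/11
I = (+1)√(1/11/(4π)) = 0.08505478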